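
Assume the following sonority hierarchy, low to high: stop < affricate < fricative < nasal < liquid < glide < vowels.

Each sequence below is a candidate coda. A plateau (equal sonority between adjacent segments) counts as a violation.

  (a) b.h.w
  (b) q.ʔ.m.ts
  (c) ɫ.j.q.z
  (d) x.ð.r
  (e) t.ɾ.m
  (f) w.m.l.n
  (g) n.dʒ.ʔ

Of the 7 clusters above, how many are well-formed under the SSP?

(a) b.h.w: profile 1-3-6 — violates.
(b) q.ʔ.m.ts: profile 1-1-4-2 — violates.
(c) ɫ.j.q.z: profile 5-6-1-3 — violates.
(d) x.ð.r: profile 3-3-5 — violates.
(e) t.ɾ.m: profile 1-5-4 — violates.
(f) w.m.l.n: profile 6-4-5-4 — violates.
(g) n.dʒ.ʔ: profile 4-2-1 — obeys.

1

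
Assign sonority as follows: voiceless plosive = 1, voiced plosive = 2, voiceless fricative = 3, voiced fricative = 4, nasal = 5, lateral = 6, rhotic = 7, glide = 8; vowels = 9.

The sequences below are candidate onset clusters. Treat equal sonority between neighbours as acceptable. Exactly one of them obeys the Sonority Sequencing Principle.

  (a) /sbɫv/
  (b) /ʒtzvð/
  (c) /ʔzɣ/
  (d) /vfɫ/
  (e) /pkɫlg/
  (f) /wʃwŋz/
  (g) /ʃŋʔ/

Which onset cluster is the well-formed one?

c

(a) /sbɫv/: profile 3-2-6-4 — violates.
(b) /ʒtzvð/: profile 4-1-4-4-4 — violates.
(c) /ʔzɣ/: profile 1-4-4 — obeys.
(d) /vfɫ/: profile 4-3-6 — violates.
(e) /pkɫlg/: profile 1-1-6-6-2 — violates.
(f) /wʃwŋz/: profile 8-3-8-5-4 — violates.
(g) /ʃŋʔ/: profile 3-5-1 — violates.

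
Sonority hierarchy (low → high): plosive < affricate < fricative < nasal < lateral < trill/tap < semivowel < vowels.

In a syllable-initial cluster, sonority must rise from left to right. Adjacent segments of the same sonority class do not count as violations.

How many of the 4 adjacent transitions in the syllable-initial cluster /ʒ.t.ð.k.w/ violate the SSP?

/ʒ/: fricative = 3.
/t/: plosive = 1.
/ð/: fricative = 3.
/k/: plosive = 1.
/w/: semivowel = 7.
/ʒ/→/t/: 3→1 (does not rise) — violation.
/t/→/ð/: 1→3 (rises) — ok.
/ð/→/k/: 3→1 (does not rise) — violation.
/k/→/w/: 1→7 (rises) — ok.

2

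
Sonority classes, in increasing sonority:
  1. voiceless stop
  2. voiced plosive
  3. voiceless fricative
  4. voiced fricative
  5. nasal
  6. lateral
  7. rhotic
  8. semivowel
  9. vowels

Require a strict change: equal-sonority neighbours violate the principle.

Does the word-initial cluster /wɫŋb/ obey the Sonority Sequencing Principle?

no

/w/ is a semivowel (sonority 8).
/ɫ/ is a lateral (sonority 6).
/ŋ/ is a nasal (sonority 5).
/b/ is a voiced plosive (sonority 2).
The profile is 8-6-5-2. Between /w/ (8) and /ɫ/ (6) sonority does not rise, so the cluster violates the SSP.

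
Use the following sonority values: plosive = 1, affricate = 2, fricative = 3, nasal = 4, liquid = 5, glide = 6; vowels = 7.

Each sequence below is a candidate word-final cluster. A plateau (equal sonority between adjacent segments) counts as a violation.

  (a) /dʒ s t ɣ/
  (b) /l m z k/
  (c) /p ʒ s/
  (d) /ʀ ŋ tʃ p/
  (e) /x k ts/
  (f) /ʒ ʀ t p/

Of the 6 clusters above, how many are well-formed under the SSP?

2

(a) /dʒ s t ɣ/: profile 2-3-1-3 — violates.
(b) /l m z k/: profile 5-4-3-1 — obeys.
(c) /p ʒ s/: profile 1-3-3 — violates.
(d) /ʀ ŋ tʃ p/: profile 5-4-2-1 — obeys.
(e) /x k ts/: profile 3-1-2 — violates.
(f) /ʒ ʀ t p/: profile 3-5-1-1 — violates.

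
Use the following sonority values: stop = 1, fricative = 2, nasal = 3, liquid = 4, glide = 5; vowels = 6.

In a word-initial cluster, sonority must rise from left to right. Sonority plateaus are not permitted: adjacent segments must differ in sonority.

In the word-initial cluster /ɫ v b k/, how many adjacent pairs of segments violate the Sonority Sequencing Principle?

3

/ɫ/: liquid = 4.
/v/: fricative = 2.
/b/: stop = 1.
/k/: stop = 1.
/ɫ/→/v/: 4→2 (does not rise) — violation.
/v/→/b/: 2→1 (does not rise) — violation.
/b/→/k/: 1→1 (plateau) — violation.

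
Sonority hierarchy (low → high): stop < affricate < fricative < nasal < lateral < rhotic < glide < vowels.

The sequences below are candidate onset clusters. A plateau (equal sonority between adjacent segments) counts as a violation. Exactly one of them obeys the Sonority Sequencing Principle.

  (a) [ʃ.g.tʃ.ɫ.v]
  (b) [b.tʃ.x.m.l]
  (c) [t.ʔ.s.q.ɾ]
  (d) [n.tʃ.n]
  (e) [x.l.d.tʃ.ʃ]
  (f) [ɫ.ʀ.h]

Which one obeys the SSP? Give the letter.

b

(a) 3-1-2-5-3 → violates
(b) 1-2-3-4-5 → obeys
(c) 1-1-3-1-6 → violates
(d) 4-2-4 → violates
(e) 3-5-1-2-3 → violates
(f) 5-6-3 → violates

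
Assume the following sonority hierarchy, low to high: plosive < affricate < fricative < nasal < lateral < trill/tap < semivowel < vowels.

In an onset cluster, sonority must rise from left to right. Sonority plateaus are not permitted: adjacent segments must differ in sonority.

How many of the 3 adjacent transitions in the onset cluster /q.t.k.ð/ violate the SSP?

2

/q/: plosive = 1.
/t/: plosive = 1.
/k/: plosive = 1.
/ð/: fricative = 3.
/q/→/t/: 1→1 (plateau) — violation.
/t/→/k/: 1→1 (plateau) — violation.
/k/→/ð/: 1→3 (rises) — ok.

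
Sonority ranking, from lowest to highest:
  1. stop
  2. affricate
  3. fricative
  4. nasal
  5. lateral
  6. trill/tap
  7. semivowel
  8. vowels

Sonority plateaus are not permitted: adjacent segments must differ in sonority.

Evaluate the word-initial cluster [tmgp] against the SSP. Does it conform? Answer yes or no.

/t/: stop = 1.
/m/: nasal = 4.
/g/: stop = 1.
/p/: stop = 1.
The profile is 1-4-1-1. Between /m/ (4) and /g/ (1) sonority does not rise, so the cluster violates the SSP.

no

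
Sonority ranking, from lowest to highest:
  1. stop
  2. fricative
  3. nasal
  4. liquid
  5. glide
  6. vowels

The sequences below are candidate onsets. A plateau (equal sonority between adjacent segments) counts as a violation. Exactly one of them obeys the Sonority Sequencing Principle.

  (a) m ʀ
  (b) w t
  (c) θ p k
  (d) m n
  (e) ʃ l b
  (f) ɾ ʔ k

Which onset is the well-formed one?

a

(a) m ʀ: profile 3-4 — obeys.
(b) w t: profile 5-1 — violates.
(c) θ p k: profile 2-1-1 — violates.
(d) m n: profile 3-3 — violates.
(e) ʃ l b: profile 2-4-1 — violates.
(f) ɾ ʔ k: profile 4-1-1 — violates.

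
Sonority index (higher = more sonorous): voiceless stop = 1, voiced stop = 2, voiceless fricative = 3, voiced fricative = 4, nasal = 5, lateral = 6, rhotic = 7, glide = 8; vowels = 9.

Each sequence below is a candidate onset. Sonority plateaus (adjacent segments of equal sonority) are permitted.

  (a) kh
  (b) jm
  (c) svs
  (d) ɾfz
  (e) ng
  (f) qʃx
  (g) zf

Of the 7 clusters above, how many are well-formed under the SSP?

(a) 1-3 → obeys
(b) 8-5 → violates
(c) 3-4-3 → violates
(d) 7-3-4 → violates
(e) 5-2 → violates
(f) 1-3-3 → obeys
(g) 4-3 → violates

2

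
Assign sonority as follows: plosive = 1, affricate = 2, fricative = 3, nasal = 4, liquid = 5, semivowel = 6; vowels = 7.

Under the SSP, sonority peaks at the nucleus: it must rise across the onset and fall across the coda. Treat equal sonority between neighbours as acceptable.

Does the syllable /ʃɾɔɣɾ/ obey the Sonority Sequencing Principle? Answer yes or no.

no

Onset: /ʃ/ is a fricative (sonority 3), /ɾ/ is a liquid (sonority 5); then the nucleus /ɔ/ (sonority 7).
Onset profile 3-5-7 — rises to the nucleus.
Coda: /ɣ/ is a fricative (sonority 3), /ɾ/ is a liquid (sonority 5).
Coda profile 7-3-5 — does not fall throughout.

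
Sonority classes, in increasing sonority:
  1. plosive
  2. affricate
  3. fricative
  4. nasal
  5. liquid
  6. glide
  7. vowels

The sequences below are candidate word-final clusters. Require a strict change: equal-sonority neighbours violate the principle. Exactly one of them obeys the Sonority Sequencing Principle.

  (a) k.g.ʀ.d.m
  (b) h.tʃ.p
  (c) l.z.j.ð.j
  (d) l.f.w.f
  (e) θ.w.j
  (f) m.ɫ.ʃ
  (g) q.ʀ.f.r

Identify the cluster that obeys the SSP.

(a) k.g.ʀ.d.m: profile 1-1-5-1-4 — violates.
(b) h.tʃ.p: profile 3-2-1 — obeys.
(c) l.z.j.ð.j: profile 5-3-6-3-6 — violates.
(d) l.f.w.f: profile 5-3-6-3 — violates.
(e) θ.w.j: profile 3-6-6 — violates.
(f) m.ɫ.ʃ: profile 4-5-3 — violates.
(g) q.ʀ.f.r: profile 1-5-3-5 — violates.

b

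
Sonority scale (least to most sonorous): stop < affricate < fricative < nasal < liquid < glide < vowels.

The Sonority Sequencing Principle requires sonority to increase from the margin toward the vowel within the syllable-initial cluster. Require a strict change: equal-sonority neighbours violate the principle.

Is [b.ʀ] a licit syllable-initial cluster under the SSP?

yes

/b/: stop = 1.
/ʀ/: liquid = 5.
The profile 1-5 strictly rises, so the syllable-initial cluster satisfies the SSP.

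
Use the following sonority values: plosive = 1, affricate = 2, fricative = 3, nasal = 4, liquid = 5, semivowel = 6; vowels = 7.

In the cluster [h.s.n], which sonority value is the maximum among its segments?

4

/h/ is a fricative (sonority 3).
/s/ is a fricative (sonority 3).
/n/ is a nasal (sonority 4).
The maximum is 4.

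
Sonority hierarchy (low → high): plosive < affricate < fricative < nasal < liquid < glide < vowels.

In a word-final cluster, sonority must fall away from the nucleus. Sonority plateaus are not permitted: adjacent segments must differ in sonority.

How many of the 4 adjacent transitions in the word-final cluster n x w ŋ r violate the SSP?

2

/n/ is a nasal (sonority 4).
/x/ is a fricative (sonority 3).
/w/ is a glide (sonority 6).
/ŋ/ is a nasal (sonority 4).
/r/ is a liquid (sonority 5).
/n/→/x/: 4→3 (falls) — ok.
/x/→/w/: 3→6 (does not fall) — violation.
/w/→/ŋ/: 6→4 (falls) — ok.
/ŋ/→/r/: 4→5 (does not fall) — violation.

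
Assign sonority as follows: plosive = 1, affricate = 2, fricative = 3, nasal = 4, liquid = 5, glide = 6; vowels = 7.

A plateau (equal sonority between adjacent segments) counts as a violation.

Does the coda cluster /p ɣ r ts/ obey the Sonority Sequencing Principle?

no

/p/ is a plosive (sonority 1).
/ɣ/ is a fricative (sonority 3).
/r/ is a liquid (sonority 5).
/ts/ is an affricate (sonority 2).
The profile is 1-3-5-2. Between /p/ (1) and /ɣ/ (3) sonority does not fall, so the cluster violates the SSP.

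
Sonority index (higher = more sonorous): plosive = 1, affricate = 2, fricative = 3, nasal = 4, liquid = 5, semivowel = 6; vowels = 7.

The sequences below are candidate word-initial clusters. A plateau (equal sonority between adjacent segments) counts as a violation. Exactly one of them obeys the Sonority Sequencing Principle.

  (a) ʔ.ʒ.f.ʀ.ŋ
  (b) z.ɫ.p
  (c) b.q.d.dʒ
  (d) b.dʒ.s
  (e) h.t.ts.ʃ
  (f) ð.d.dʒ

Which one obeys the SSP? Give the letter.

d

(a) 1-3-3-5-4 → violates
(b) 3-5-1 → violates
(c) 1-1-1-2 → violates
(d) 1-2-3 → obeys
(e) 3-1-2-3 → violates
(f) 3-1-2 → violates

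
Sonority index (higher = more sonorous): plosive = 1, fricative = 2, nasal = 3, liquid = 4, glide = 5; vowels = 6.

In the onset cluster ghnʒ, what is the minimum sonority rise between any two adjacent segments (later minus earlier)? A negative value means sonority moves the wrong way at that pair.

/g/: plosive = 1.
/h/: fricative = 2.
/n/: nasal = 3.
/ʒ/: fricative = 2.
/g/→/h/: change +1.
/h/→/n/: change +1.
/n/→/ʒ/: change -1.
Minimum = -1.

-1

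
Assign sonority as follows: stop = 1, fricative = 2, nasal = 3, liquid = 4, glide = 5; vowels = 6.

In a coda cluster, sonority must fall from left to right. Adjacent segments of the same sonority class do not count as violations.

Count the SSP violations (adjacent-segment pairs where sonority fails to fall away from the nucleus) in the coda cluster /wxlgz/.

/w/ — glide, sonority 5.
/x/ — fricative, sonority 2.
/l/ — liquid, sonority 4.
/g/ — stop, sonority 1.
/z/ — fricative, sonority 2.
/w/→/x/: 5→2 (falls) — ok.
/x/→/l/: 2→4 (does not fall) — violation.
/l/→/g/: 4→1 (falls) — ok.
/g/→/z/: 1→2 (does not fall) — violation.

2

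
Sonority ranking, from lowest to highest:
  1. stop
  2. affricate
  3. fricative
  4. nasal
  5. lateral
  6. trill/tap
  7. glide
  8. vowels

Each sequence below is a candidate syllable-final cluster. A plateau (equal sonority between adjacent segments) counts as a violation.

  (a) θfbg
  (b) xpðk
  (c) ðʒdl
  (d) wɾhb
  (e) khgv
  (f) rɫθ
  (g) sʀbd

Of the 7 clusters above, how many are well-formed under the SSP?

2

(a) sonority 3-3-1-1: ill-formed.
(b) sonority 3-1-3-1: ill-formed.
(c) sonority 3-3-1-5: ill-formed.
(d) sonority 7-6-3-1: well-formed.
(e) sonority 1-3-1-3: ill-formed.
(f) sonority 6-5-3: well-formed.
(g) sonority 3-6-1-1: ill-formed.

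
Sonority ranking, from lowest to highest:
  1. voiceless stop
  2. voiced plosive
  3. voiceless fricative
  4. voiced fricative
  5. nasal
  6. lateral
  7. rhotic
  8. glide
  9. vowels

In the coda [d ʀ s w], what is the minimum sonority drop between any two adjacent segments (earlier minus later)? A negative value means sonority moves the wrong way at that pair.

/d/ — voiced plosive, sonority 2.
/ʀ/ — rhotic, sonority 7.
/s/ — voiceless fricative, sonority 3.
/w/ — glide, sonority 8.
/d/→/ʀ/: change -5.
/ʀ/→/s/: change +4.
/s/→/w/: change -5.
Minimum = -5.

-5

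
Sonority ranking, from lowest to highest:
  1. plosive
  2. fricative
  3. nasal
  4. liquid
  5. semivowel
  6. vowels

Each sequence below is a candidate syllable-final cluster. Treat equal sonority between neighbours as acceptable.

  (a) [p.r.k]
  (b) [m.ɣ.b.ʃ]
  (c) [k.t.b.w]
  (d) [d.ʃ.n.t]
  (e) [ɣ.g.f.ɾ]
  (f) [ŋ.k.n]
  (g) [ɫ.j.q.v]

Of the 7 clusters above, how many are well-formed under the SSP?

(a) sonority 1-4-1: ill-formed.
(b) sonority 3-2-1-2: ill-formed.
(c) sonority 1-1-1-5: ill-formed.
(d) sonority 1-2-3-1: ill-formed.
(e) sonority 2-1-2-4: ill-formed.
(f) sonority 3-1-3: ill-formed.
(g) sonority 4-5-1-2: ill-formed.

0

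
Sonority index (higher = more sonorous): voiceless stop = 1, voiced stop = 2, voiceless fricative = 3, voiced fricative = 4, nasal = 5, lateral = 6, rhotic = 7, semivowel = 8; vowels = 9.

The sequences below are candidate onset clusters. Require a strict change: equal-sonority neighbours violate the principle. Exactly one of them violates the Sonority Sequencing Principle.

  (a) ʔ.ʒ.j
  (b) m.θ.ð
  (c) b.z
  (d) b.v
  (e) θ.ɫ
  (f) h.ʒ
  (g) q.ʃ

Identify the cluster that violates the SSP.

b

(a) ʔ.ʒ.j: profile 1-4-8 — obeys.
(b) m.θ.ð: profile 5-3-4 — violates.
(c) b.z: profile 2-4 — obeys.
(d) b.v: profile 2-4 — obeys.
(e) θ.ɫ: profile 3-6 — obeys.
(f) h.ʒ: profile 3-4 — obeys.
(g) q.ʃ: profile 1-3 — obeys.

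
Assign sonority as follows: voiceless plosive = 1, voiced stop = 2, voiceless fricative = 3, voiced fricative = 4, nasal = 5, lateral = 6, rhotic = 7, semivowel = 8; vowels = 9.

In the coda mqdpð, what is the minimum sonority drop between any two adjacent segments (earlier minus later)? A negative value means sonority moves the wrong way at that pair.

-3

/m/ is a nasal (sonority 5).
/q/ is a voiceless plosive (sonority 1).
/d/ is a voiced stop (sonority 2).
/p/ is a voiceless plosive (sonority 1).
/ð/ is a voiced fricative (sonority 4).
/m/→/q/: change +4.
/q/→/d/: change -1.
/d/→/p/: change +1.
/p/→/ð/: change -3.
Minimum = -3.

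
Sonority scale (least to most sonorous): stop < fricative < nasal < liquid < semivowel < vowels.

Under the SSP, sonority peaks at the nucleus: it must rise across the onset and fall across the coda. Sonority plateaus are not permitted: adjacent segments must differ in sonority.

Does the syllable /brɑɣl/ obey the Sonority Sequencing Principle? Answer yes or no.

Onset: /b/ is a stop (sonority 1), /r/ is a liquid (sonority 4); then the nucleus /ɑ/ (sonority 6).
Onset profile 1-4-6 — rises to the nucleus.
Coda: /ɣ/ is a fricative (sonority 2), /l/ is a liquid (sonority 4).
Coda profile 6-2-4 — does not strictly fall throughout.

no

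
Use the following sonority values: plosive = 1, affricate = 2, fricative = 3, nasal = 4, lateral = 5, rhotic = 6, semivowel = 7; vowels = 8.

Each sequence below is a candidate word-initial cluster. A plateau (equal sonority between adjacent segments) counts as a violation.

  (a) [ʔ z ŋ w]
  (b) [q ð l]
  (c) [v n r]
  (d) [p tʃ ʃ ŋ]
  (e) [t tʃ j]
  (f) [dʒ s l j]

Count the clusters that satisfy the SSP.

6

(a) [ʔ z ŋ w]: profile 1-3-4-7 — obeys.
(b) [q ð l]: profile 1-3-5 — obeys.
(c) [v n r]: profile 3-4-6 — obeys.
(d) [p tʃ ʃ ŋ]: profile 1-2-3-4 — obeys.
(e) [t tʃ j]: profile 1-2-7 — obeys.
(f) [dʒ s l j]: profile 2-3-5-7 — obeys.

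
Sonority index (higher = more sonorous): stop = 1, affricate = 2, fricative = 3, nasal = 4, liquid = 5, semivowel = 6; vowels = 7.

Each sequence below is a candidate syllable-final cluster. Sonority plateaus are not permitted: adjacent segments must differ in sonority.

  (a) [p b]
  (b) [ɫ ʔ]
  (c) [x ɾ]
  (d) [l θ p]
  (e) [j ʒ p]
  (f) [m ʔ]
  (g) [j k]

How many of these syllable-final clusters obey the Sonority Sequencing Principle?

(a) 1-1 → violates
(b) 5-1 → obeys
(c) 3-5 → violates
(d) 5-3-1 → obeys
(e) 6-3-1 → obeys
(f) 4-1 → obeys
(g) 6-1 → obeys

5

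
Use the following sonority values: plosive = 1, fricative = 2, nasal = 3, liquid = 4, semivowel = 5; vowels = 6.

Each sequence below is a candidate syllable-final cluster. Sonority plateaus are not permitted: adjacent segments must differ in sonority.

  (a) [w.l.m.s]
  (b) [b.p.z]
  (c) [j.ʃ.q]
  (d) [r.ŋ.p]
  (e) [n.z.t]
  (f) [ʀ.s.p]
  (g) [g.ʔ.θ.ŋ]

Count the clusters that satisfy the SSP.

(a) 5-4-3-2 → obeys
(b) 1-1-2 → violates
(c) 5-2-1 → obeys
(d) 4-3-1 → obeys
(e) 3-2-1 → obeys
(f) 4-2-1 → obeys
(g) 1-1-2-3 → violates

5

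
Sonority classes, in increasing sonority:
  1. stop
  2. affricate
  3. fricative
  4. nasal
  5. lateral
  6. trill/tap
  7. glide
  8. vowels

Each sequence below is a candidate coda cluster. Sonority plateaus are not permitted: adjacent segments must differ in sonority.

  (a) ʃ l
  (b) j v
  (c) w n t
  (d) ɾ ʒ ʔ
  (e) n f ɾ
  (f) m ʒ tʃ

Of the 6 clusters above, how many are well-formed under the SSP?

4

(a) ʃ l: profile 3-5 — violates.
(b) j v: profile 7-3 — obeys.
(c) w n t: profile 7-4-1 — obeys.
(d) ɾ ʒ ʔ: profile 6-3-1 — obeys.
(e) n f ɾ: profile 4-3-6 — violates.
(f) m ʒ tʃ: profile 4-3-2 — obeys.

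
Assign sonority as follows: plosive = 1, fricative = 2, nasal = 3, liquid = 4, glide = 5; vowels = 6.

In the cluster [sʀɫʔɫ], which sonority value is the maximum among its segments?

/s/ is a fricative (sonority 2).
/ʀ/ is a liquid (sonority 4).
/ɫ/ is a liquid (sonority 4).
/ʔ/ is a plosive (sonority 1).
/ɫ/ is a liquid (sonority 4).
The maximum is 4.

4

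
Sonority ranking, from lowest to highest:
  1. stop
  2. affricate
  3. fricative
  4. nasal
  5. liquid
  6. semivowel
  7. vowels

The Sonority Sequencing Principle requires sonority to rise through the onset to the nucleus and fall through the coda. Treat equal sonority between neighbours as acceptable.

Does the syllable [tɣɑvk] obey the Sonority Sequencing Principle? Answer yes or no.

yes

Onset: /t/ is a stop (sonority 1), /ɣ/ is a fricative (sonority 3); then the nucleus /ɑ/ (sonority 7).
Onset profile 1-3-7 — rises to the nucleus.
Coda: /v/ is a fricative (sonority 3), /k/ is a stop (sonority 1).
Coda profile 7-3-1 — falls from the nucleus.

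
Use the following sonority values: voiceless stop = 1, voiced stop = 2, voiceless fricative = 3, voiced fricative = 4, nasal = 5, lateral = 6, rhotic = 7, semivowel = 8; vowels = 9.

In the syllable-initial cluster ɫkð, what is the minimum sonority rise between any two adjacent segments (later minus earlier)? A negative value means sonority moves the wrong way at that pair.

-5

/ɫ/ — lateral, sonority 6.
/k/ — voiceless stop, sonority 1.
/ð/ — voiced fricative, sonority 4.
/ɫ/→/k/: change -5.
/k/→/ð/: change +3.
Minimum = -5.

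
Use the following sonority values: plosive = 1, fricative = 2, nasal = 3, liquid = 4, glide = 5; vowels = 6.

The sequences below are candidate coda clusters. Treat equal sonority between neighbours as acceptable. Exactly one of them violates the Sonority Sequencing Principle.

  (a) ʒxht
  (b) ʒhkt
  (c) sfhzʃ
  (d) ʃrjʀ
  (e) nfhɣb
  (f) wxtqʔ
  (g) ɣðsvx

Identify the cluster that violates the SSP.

(a) 2-2-2-1 → obeys
(b) 2-2-1-1 → obeys
(c) 2-2-2-2-2 → obeys
(d) 2-4-5-4 → violates
(e) 3-2-2-2-1 → obeys
(f) 5-2-1-1-1 → obeys
(g) 2-2-2-2-2 → obeys

d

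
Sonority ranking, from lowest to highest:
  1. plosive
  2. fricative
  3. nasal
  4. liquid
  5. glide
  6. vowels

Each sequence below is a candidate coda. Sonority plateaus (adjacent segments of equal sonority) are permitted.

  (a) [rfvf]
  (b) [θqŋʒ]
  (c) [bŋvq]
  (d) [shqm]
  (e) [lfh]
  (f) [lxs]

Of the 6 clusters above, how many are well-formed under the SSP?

3

(a) sonority 4-2-2-2: well-formed.
(b) sonority 2-1-3-2: ill-formed.
(c) sonority 1-3-2-1: ill-formed.
(d) sonority 2-2-1-3: ill-formed.
(e) sonority 4-2-2: well-formed.
(f) sonority 4-2-2: well-formed.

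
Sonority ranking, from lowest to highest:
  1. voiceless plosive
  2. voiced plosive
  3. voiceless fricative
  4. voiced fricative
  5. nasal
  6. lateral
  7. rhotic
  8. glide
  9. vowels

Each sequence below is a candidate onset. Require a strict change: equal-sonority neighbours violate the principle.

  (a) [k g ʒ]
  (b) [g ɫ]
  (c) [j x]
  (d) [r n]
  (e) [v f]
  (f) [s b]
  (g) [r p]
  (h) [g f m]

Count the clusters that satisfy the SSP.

(a) sonority 1-2-4: well-formed.
(b) sonority 2-6: well-formed.
(c) sonority 8-3: ill-formed.
(d) sonority 7-5: ill-formed.
(e) sonority 4-3: ill-formed.
(f) sonority 3-2: ill-formed.
(g) sonority 7-1: ill-formed.
(h) sonority 2-3-5: well-formed.

3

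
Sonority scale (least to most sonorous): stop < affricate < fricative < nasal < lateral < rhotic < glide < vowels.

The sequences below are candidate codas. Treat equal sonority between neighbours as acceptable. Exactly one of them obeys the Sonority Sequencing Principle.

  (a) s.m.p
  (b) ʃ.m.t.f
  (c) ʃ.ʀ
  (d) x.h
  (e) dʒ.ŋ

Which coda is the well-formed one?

d

(a) sonority 3-4-1: ill-formed.
(b) sonority 3-4-1-3: ill-formed.
(c) sonority 3-6: ill-formed.
(d) sonority 3-3: well-formed.
(e) sonority 2-4: ill-formed.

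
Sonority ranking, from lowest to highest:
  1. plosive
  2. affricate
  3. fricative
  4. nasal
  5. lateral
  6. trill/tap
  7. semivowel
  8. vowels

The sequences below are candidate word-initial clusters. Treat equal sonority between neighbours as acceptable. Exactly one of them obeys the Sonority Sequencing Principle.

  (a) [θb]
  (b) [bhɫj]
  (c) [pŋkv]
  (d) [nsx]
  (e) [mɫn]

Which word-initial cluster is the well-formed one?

b

(a) [θb]: profile 3-1 — violates.
(b) [bhɫj]: profile 1-3-5-7 — obeys.
(c) [pŋkv]: profile 1-4-1-3 — violates.
(d) [nsx]: profile 4-3-3 — violates.
(e) [mɫn]: profile 4-5-4 — violates.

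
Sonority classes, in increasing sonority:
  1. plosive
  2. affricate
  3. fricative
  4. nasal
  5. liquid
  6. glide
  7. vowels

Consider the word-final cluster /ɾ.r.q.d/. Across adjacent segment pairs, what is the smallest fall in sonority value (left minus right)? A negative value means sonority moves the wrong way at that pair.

0

/ɾ/: liquid = 5.
/r/: liquid = 5.
/q/: plosive = 1.
/d/: plosive = 1.
/ɾ/→/r/: change +0.
/r/→/q/: change +4.
/q/→/d/: change +0.
Minimum = 0.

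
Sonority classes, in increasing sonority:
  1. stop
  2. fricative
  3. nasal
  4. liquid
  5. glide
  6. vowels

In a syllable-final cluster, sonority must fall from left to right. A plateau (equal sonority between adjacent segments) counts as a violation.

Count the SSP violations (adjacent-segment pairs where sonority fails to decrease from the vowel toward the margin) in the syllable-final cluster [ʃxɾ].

2

/ʃ/ — fricative, sonority 2.
/x/ — fricative, sonority 2.
/ɾ/ — liquid, sonority 4.
/ʃ/→/x/: 2→2 (plateau) — violation.
/x/→/ɾ/: 2→4 (does not fall) — violation.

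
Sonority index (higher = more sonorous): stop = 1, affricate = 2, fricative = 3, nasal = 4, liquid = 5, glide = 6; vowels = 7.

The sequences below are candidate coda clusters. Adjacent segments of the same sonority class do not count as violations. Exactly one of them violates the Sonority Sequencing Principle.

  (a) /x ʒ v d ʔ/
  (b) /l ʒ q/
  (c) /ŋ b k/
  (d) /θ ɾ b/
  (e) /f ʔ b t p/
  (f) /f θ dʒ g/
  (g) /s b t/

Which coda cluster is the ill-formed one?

(a) /x ʒ v d ʔ/: profile 3-3-3-1-1 — obeys.
(b) /l ʒ q/: profile 5-3-1 — obeys.
(c) /ŋ b k/: profile 4-1-1 — obeys.
(d) /θ ɾ b/: profile 3-5-1 — violates.
(e) /f ʔ b t p/: profile 3-1-1-1-1 — obeys.
(f) /f θ dʒ g/: profile 3-3-2-1 — obeys.
(g) /s b t/: profile 3-1-1 — obeys.

d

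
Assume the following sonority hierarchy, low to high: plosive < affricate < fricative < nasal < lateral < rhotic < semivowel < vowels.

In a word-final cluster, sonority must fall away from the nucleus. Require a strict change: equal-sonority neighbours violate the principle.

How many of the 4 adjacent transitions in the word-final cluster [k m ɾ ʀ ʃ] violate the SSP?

/k/: plosive = 1.
/m/: nasal = 4.
/ɾ/: rhotic = 6.
/ʀ/: rhotic = 6.
/ʃ/: fricative = 3.
/k/→/m/: 1→4 (does not fall) — violation.
/m/→/ɾ/: 4→6 (does not fall) — violation.
/ɾ/→/ʀ/: 6→6 (plateau) — violation.
/ʀ/→/ʃ/: 6→3 (falls) — ok.

3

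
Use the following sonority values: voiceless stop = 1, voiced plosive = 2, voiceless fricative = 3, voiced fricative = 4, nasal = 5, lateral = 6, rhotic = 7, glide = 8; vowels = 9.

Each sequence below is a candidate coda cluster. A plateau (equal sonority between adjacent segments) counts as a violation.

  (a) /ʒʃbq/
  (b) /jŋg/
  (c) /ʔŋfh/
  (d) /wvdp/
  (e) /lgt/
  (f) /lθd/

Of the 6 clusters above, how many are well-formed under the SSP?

5

(a) 4-3-2-1 → obeys
(b) 8-5-2 → obeys
(c) 1-5-3-3 → violates
(d) 8-4-2-1 → obeys
(e) 6-2-1 → obeys
(f) 6-3-2 → obeys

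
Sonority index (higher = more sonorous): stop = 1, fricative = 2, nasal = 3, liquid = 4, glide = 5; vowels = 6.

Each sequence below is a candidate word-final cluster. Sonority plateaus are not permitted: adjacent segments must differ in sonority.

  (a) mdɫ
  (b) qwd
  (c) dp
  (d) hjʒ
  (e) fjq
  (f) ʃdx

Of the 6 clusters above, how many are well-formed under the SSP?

0

(a) 3-1-4 → violates
(b) 1-5-1 → violates
(c) 1-1 → violates
(d) 2-5-2 → violates
(e) 2-5-1 → violates
(f) 2-1-2 → violates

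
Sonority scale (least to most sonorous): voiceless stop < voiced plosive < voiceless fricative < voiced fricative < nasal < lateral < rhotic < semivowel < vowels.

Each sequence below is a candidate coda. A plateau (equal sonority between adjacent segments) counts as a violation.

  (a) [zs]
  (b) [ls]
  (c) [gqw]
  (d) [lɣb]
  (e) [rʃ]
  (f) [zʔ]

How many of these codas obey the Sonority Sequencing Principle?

(a) [zs]: profile 4-3 — obeys.
(b) [ls]: profile 6-3 — obeys.
(c) [gqw]: profile 2-1-8 — violates.
(d) [lɣb]: profile 6-4-2 — obeys.
(e) [rʃ]: profile 7-3 — obeys.
(f) [zʔ]: profile 4-1 — obeys.

5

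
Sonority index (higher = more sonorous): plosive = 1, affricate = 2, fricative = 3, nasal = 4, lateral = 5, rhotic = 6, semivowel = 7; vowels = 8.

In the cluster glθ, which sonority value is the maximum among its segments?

5

/g/ is a plosive (sonority 1).
/l/ is a lateral (sonority 5).
/θ/ is a fricative (sonority 3).
The maximum is 5.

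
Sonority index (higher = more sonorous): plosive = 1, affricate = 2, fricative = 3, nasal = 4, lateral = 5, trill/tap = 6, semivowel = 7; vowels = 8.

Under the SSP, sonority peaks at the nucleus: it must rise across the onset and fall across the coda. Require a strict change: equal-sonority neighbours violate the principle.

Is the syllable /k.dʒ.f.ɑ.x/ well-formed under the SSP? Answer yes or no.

Onset: /k/ is a plosive (sonority 1), /dʒ/ is an affricate (sonority 2), /f/ is a fricative (sonority 3); then the nucleus /ɑ/ (sonority 8).
Onset profile 1-2-3-8 — rises to the nucleus.
Coda: /x/ is a fricative (sonority 3).
Coda profile 8-3 — falls from the nucleus.

yes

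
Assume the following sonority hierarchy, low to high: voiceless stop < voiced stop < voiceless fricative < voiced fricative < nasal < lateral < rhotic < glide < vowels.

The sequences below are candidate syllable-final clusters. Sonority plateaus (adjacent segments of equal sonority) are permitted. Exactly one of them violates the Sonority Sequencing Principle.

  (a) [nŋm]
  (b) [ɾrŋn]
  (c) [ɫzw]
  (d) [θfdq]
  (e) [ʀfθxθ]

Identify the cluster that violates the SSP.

(a) 5-5-5 → obeys
(b) 7-7-5-5 → obeys
(c) 6-4-8 → violates
(d) 3-3-2-1 → obeys
(e) 7-3-3-3-3 → obeys

c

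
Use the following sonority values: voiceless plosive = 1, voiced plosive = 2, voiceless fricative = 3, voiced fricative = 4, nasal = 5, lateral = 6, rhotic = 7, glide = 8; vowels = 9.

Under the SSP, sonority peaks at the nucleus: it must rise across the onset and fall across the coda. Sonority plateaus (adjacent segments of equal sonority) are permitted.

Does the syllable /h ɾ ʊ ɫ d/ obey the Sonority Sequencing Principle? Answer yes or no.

Onset: /h/ is a voiceless fricative (sonority 3), /ɾ/ is a rhotic (sonority 7); then the nucleus /ʊ/ (sonority 9).
Onset profile 3-7-9 — rises to the nucleus.
Coda: /ɫ/ is a lateral (sonority 6), /d/ is a voiced plosive (sonority 2).
Coda profile 9-6-2 — falls from the nucleus.

yes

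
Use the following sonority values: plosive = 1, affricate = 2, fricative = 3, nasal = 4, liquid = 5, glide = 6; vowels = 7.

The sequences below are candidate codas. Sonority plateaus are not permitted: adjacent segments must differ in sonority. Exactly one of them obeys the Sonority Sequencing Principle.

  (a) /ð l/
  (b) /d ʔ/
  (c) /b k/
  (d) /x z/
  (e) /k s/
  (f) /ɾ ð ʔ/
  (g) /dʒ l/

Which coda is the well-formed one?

f

(a) sonority 3-5: ill-formed.
(b) sonority 1-1: ill-formed.
(c) sonority 1-1: ill-formed.
(d) sonority 3-3: ill-formed.
(e) sonority 1-3: ill-formed.
(f) sonority 5-3-1: well-formed.
(g) sonority 2-5: ill-formed.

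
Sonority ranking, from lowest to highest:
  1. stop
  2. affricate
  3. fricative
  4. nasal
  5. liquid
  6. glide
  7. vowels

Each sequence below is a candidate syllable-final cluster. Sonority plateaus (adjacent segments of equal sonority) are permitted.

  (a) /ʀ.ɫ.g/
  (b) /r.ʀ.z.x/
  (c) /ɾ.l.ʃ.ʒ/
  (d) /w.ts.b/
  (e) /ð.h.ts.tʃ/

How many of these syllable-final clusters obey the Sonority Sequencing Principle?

(a) sonority 5-5-1: well-formed.
(b) sonority 5-5-3-3: well-formed.
(c) sonority 5-5-3-3: well-formed.
(d) sonority 6-2-1: well-formed.
(e) sonority 3-3-2-2: well-formed.

5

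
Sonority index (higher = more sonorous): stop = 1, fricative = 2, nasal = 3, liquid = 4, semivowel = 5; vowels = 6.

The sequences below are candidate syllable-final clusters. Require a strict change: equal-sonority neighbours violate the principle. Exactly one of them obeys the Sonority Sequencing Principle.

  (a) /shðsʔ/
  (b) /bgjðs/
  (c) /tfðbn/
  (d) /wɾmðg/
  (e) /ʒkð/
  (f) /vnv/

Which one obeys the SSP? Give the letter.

(a) sonority 2-2-2-2-1: ill-formed.
(b) sonority 1-1-5-2-2: ill-formed.
(c) sonority 1-2-2-1-3: ill-formed.
(d) sonority 5-4-3-2-1: well-formed.
(e) sonority 2-1-2: ill-formed.
(f) sonority 2-3-2: ill-formed.

d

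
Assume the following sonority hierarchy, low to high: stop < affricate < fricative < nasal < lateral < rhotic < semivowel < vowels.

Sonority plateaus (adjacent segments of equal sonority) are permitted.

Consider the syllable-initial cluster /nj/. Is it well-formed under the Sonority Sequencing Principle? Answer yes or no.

/n/ — nasal, sonority 4.
/j/ — semivowel, sonority 7.
The profile 4-7 strictly rises, so the syllable-initial cluster satisfies the SSP.

yes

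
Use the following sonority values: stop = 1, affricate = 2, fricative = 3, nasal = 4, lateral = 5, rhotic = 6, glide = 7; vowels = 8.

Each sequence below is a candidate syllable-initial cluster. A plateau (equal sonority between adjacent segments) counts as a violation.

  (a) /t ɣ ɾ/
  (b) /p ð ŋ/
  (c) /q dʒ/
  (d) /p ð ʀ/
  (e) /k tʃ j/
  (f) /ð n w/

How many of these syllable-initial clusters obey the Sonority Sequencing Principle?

(a) sonority 1-3-6: well-formed.
(b) sonority 1-3-4: well-formed.
(c) sonority 1-2: well-formed.
(d) sonority 1-3-6: well-formed.
(e) sonority 1-2-7: well-formed.
(f) sonority 3-4-7: well-formed.

6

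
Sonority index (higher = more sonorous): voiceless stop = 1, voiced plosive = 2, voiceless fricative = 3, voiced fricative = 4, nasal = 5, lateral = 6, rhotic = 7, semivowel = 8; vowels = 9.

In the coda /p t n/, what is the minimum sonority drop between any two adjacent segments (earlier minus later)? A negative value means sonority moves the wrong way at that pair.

/p/ is a voiceless stop (sonority 1).
/t/ is a voiceless stop (sonority 1).
/n/ is a nasal (sonority 5).
/p/→/t/: change +0.
/t/→/n/: change -4.
Minimum = -4.

-4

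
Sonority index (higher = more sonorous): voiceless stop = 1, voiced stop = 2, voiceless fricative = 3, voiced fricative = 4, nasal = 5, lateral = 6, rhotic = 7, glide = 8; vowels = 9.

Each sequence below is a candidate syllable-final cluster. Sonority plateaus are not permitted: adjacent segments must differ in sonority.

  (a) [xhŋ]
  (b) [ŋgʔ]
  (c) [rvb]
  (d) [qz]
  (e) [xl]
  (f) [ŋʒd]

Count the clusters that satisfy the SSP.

3

(a) [xhŋ]: profile 3-3-5 — violates.
(b) [ŋgʔ]: profile 5-2-1 — obeys.
(c) [rvb]: profile 7-4-2 — obeys.
(d) [qz]: profile 1-4 — violates.
(e) [xl]: profile 3-6 — violates.
(f) [ŋʒd]: profile 5-4-2 — obeys.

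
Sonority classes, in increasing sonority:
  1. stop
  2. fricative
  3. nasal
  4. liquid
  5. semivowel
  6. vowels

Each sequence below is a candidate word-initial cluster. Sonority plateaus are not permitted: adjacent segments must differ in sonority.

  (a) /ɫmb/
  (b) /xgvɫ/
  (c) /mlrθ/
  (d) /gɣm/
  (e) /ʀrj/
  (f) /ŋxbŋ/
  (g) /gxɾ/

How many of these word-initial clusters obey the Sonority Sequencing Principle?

(a) /ɫmb/: profile 4-3-1 — violates.
(b) /xgvɫ/: profile 2-1-2-4 — violates.
(c) /mlrθ/: profile 3-4-4-2 — violates.
(d) /gɣm/: profile 1-2-3 — obeys.
(e) /ʀrj/: profile 4-4-5 — violates.
(f) /ŋxbŋ/: profile 3-2-1-3 — violates.
(g) /gxɾ/: profile 1-2-4 — obeys.

2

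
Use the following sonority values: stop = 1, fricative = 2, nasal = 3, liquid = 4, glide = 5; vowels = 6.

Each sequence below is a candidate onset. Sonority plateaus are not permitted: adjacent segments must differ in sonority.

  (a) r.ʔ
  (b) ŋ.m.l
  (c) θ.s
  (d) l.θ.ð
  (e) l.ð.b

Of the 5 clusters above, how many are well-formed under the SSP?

0

(a) sonority 4-1: ill-formed.
(b) sonority 3-3-4: ill-formed.
(c) sonority 2-2: ill-formed.
(d) sonority 4-2-2: ill-formed.
(e) sonority 4-2-1: ill-formed.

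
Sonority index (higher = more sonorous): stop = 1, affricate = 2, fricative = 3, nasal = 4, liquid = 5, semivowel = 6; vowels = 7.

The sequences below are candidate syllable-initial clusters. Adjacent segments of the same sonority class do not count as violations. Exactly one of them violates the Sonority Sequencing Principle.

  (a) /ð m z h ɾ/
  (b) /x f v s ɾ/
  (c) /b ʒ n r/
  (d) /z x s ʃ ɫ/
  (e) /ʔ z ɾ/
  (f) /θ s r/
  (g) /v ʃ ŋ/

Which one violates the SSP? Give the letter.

(a) /ð m z h ɾ/: profile 3-4-3-3-5 — violates.
(b) /x f v s ɾ/: profile 3-3-3-3-5 — obeys.
(c) /b ʒ n r/: profile 1-3-4-5 — obeys.
(d) /z x s ʃ ɫ/: profile 3-3-3-3-5 — obeys.
(e) /ʔ z ɾ/: profile 1-3-5 — obeys.
(f) /θ s r/: profile 3-3-5 — obeys.
(g) /v ʃ ŋ/: profile 3-3-4 — obeys.

a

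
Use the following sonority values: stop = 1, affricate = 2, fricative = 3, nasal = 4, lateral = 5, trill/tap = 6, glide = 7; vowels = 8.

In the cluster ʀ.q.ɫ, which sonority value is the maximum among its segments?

/ʀ/ is a trill/tap (sonority 6).
/q/ is a stop (sonority 1).
/ɫ/ is a lateral (sonority 5).
The maximum is 6.

6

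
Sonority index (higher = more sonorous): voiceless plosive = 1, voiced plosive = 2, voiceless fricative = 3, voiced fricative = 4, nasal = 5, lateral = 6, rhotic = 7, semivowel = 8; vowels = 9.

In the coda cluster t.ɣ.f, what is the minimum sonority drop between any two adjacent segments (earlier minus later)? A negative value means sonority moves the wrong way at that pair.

/t/ — voiceless plosive, sonority 1.
/ɣ/ — voiced fricative, sonority 4.
/f/ — voiceless fricative, sonority 3.
/t/→/ɣ/: change -3.
/ɣ/→/f/: change +1.
Minimum = -3.

-3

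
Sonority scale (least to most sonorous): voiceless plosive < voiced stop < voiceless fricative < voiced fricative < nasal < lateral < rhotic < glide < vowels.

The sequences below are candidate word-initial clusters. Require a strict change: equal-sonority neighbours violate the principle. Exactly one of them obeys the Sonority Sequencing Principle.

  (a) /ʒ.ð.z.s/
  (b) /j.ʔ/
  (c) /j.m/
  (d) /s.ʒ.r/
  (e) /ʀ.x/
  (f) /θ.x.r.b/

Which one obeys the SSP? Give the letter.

d

(a) 4-4-4-3 → violates
(b) 8-1 → violates
(c) 8-5 → violates
(d) 3-4-7 → obeys
(e) 7-3 → violates
(f) 3-3-7-2 → violates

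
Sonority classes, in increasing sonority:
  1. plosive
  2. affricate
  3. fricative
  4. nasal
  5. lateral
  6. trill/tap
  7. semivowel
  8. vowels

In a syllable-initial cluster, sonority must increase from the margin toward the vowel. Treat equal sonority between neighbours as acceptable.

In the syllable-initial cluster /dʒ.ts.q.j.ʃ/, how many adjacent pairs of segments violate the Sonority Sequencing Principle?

/dʒ/ — affricate, sonority 2.
/ts/ — affricate, sonority 2.
/q/ — plosive, sonority 1.
/j/ — semivowel, sonority 7.
/ʃ/ — fricative, sonority 3.
/dʒ/→/ts/: 2→2 (plateau, allowed) — ok.
/ts/→/q/: 2→1 (does not rise) — violation.
/q/→/j/: 1→7 (rises) — ok.
/j/→/ʃ/: 7→3 (does not rise) — violation.

2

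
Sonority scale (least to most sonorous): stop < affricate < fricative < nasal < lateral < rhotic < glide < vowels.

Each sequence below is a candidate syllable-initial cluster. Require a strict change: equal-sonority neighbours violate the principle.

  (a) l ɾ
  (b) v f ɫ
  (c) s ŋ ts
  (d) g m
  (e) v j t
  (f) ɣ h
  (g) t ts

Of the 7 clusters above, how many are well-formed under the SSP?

3

(a) sonority 5-6: well-formed.
(b) sonority 3-3-5: ill-formed.
(c) sonority 3-4-2: ill-formed.
(d) sonority 1-4: well-formed.
(e) sonority 3-7-1: ill-formed.
(f) sonority 3-3: ill-formed.
(g) sonority 1-2: well-formed.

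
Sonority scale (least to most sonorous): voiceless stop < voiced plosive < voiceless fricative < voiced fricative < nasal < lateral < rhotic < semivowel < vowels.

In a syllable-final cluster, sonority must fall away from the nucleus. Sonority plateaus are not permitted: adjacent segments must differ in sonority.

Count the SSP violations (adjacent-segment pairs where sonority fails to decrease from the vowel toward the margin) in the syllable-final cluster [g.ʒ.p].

1

/g/ — voiced plosive, sonority 2.
/ʒ/ — voiced fricative, sonority 4.
/p/ — voiceless stop, sonority 1.
/g/→/ʒ/: 2→4 (does not fall) — violation.
/ʒ/→/p/: 4→1 (falls) — ok.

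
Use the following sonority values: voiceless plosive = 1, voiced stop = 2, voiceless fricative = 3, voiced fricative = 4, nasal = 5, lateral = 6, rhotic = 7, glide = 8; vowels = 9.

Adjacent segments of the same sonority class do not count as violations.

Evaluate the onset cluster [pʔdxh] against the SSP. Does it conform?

/p/ — voiceless plosive, sonority 1.
/ʔ/ — voiceless plosive, sonority 1.
/d/ — voiced stop, sonority 2.
/x/ — voiceless fricative, sonority 3.
/h/ — voiceless fricative, sonority 3.
The profile 1-1-2-3-3 is non-decreasing (plateaus allowed), so the onset cluster satisfies the SSP.

yes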